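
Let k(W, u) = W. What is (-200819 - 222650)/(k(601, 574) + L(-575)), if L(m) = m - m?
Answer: -423469/601 ≈ -704.61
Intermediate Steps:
L(m) = 0
(-200819 - 222650)/(k(601, 574) + L(-575)) = (-200819 - 222650)/(601 + 0) = -423469/601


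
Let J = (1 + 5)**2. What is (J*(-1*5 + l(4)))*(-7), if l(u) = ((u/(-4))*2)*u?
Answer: 3276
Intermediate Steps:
l(u) = -u**2/2 (l(u) = ((u*(-1/4))*2)*u = (-u/4*2)*u = (-u/2)*u = -u**2/2)
J = 36 (J = 6**2 = 36)
(J*(-1*5 + l(4)))*(-7) = (36*(-1*5 - 1/2*4**2))*(-7) = (36*(-5 - 1/2*16))*(-7) = (36*(-5 - 8))*(-7) = (36*(-13))*(-7) = -468*(-7) = 3276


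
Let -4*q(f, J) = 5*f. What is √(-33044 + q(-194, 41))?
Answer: 17*I*√454/2 ≈ 181.11*I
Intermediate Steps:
q(f, J) = -5*f/4
√(-33044 + q(-194, 41)) = √(-33044 - 5/4*(-194)) = √(-33044 + 485/2) = √(-65603/2) = 17*I*√454/2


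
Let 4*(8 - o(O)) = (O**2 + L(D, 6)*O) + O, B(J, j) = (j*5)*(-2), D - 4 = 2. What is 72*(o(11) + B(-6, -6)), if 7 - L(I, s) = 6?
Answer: 2322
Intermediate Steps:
D = 6 (D = 4 + 2 = 6)
L(I, s) = 1 (L(I, s) = 7 - 1*6 = 7 - 6 = 1)
B(J, j) = -10*j (B(J, j) = (5*j)*(-2) = -10*j)
o(O) = 8 - O/2 - O**2/4 (o(O) = 8 - ((O**2 + 1*O) + O)/4 = 8 - ((O**2 + O) + O)/4 = 8 - ((O + O**2) + O)/4 = 8 - (O**2 + 2*O)/4 = 8 + (-O/2 - O**2/4) = 8 - O/2 - O**2/4)
72*(o(11) + B(-6, -6)) = 72*((8 - 1/2*11 - 1/4*11**2) - 10*(-6)) = 72*((8 - 11/2 - 1/4*121) + 60) = 72*((8 - 11/2 - 121/4) + 60) = 72*(-111/4 + 60) = 72*(129/4) = 2322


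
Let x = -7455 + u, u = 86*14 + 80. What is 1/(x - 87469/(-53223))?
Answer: -53223/328351664 ≈ -0.00016209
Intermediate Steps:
u = 1284 (u = 1204 + 80 = 1284)
x = -6171 (x = -7455 + 1284 = -6171)
1/(x - 87469/(-53223)) = 1/(-6171 - 87469/(-53223)) = 1/(-6171 - 87469*(-1/53223)) = 1/(-6171 + 87469/53223) = 1/(-328351664/53223) = -53223/328351664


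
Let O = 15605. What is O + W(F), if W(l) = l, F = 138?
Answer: 15743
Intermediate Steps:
O + W(F) = 15605 + 138 = 15743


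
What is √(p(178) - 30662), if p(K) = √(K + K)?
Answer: √(-30662 + 2*√89) ≈ 175.05*I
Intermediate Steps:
p(K) = √2*√K (p(K) = √(2*K) = √2*√K)
√(p(178) - 30662) = √(√2*√178 - 30662) = √(2*√89 - 30662) = √(-30662 + 2*√89)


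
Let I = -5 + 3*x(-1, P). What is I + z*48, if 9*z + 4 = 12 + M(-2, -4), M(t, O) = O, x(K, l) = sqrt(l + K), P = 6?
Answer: 49/3 + 3*sqrt(5) ≈ 23.042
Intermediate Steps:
x(K, l) = sqrt(K + l)
z = 4/9 (z = -4/9 + (12 - 4)/9 = -4/9 + (1/9)*8 = -4/9 + 8/9 = 4/9 ≈ 0.44444)
I = -5 + 3*sqrt(5) (I = -5 + 3*sqrt(-1 + 6) = -5 + 3*sqrt(5) ≈ 1.7082)
I + z*48 = (-5 + 3*sqrt(5)) + (4/9)*48 = (-5 + 3*sqrt(5)) + 64/3 = 49/3 + 3*sqrt(5)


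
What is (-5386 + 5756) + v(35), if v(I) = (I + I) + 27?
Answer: 467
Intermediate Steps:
v(I) = 27 + 2*I (v(I) = 2*I + 27 = 27 + 2*I)
(-5386 + 5756) + v(35) = (-5386 + 5756) + (27 + 2*35) = 370 + (27 + 70) = 370 + 97 = 467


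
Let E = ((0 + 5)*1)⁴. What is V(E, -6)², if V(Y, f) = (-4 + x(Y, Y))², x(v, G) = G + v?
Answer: 2410305930256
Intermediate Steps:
E = 625 (E = (5*1)⁴ = 5⁴ = 625)
V(Y, f) = (-4 + 2*Y)² (V(Y, f) = (-4 + (Y + Y))² = (-4 + 2*Y)²)
V(E, -6)² = (4*(-2 + 625)²)² = (4*623²)² = (4*388129)² = 1552516² = 2410305930256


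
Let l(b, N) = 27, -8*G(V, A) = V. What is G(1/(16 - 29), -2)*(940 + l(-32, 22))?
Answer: 967/104 ≈ 9.2981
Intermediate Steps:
G(V, A) = -V/8
G(1/(16 - 29), -2)*(940 + l(-32, 22)) = (-1/(8*(16 - 29)))*(940 + 27) = -⅛/(-13)*967 = -⅛*(-1/13)*967 = (1/104)*967 = 967/104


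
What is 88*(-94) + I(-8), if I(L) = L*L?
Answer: -8208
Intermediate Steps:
I(L) = L²
88*(-94) + I(-8) = 88*(-94) + (-8)² = -8272 + 64 = -8208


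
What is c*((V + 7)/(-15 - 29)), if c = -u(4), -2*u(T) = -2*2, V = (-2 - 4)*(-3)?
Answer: 25/22 ≈ 1.1364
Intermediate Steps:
V = 18 (V = -6*(-3) = 18)
u(T) = 2 (u(T) = -(-1)*2 = -½*(-4) = 2)
c = -2 (c = -1*2 = -2)
c*((V + 7)/(-15 - 29)) = -2*(18 + 7)/(-15 - 29) = -50/(-44) = -50*(-1)/44 = -2*(-25/44) = 25/22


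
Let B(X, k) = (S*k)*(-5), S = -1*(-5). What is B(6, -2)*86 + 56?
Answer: 4356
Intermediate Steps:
S = 5
B(X, k) = -25*k (B(X, k) = (5*k)*(-5) = -25*k)
B(6, -2)*86 + 56 = -25*(-2)*86 + 56 = 50*86 + 56 = 4300 + 56 = 4356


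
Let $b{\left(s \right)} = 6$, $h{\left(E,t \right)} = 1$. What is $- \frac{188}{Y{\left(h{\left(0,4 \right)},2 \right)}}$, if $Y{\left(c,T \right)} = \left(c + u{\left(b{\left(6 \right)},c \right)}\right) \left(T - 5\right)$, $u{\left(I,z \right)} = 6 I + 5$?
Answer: $\frac{94}{63} \approx 1.4921$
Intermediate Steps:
$u{\left(I,z \right)} = 5 + 6 I$
$Y{\left(c,T \right)} = \left(-5 + T\right) \left(41 + c\right)$ ($Y{\left(c,T \right)} = \left(c + \left(5 + 6 \cdot 6\right)\right) \left(T - 5\right) = \left(c + \left(5 + 36\right)\right) \left(-5 + T\right) = \left(c + 41\right) \left(-5 + T\right) = \left(41 + c\right) \left(-5 + T\right) = \left(-5 + T\right) \left(41 + c\right)$)
$- \frac{188}{Y{\left(h{\left(0,4 \right)},2 \right)}} = - \frac{188}{-205 - 5 + 41 \cdot 2 + 2 \cdot 1} = - \frac{188}{-205 - 5 + 82 + 2} = - \frac{188}{-126} = \left(-188\right) \left(- \frac{1}{126}\right) = \frac{94}{63}$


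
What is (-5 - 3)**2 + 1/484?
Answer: 30977/484 ≈ 64.002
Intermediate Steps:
(-5 - 3)**2 + 1/484 = (-8)**2 + 1/484 = 64 + 1/484 = 30977/484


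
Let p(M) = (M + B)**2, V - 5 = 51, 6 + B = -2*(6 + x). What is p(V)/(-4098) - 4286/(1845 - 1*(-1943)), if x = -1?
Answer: -5906207/3880806 ≈ -1.5219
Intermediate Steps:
B = -16 (B = -6 - 2*(6 - 1) = -6 - 2*5 = -6 - 10 = -16)
V = 56 (V = 5 + 51 = 56)
p(M) = (-16 + M)**2 (p(M) = (M - 16)**2 = (-16 + M)**2)
p(V)/(-4098) - 4286/(1845 - 1*(-1943)) = (-16 + 56)**2/(-4098) - 4286/(1845 - 1*(-1943)) = 40**2*(-1/4098) - 4286/(1845 + 1943) = 1600*(-1/4098) - 4286/3788 = -800/2049 - 4286*1/3788 = -800/2049 - 2143/1894 = -5906207/3880806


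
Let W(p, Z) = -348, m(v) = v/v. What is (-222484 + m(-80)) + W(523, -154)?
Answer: -222831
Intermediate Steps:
m(v) = 1
(-222484 + m(-80)) + W(523, -154) = (-222484 + 1) - 348 = -222483 - 348 = -222831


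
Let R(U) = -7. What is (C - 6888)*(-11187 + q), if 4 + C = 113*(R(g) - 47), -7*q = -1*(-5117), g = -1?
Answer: 154862492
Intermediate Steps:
q = -731 (q = -(-1)*(-5117)/7 = -⅐*5117 = -731)
C = -6106 (C = -4 + 113*(-7 - 47) = -4 + 113*(-54) = -4 - 6102 = -6106)
(C - 6888)*(-11187 + q) = (-6106 - 6888)*(-11187 - 731) = -12994*(-11918) = 154862492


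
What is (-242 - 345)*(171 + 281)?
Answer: -265324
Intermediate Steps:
(-242 - 345)*(171 + 281) = -587*452 = -265324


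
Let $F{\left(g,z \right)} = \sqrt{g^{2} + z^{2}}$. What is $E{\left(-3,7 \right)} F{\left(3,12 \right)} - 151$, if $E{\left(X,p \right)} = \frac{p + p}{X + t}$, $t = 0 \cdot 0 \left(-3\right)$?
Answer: $-151 - 14 \sqrt{17} \approx -208.72$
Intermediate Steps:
$t = 0$ ($t = 0 \left(-3\right) = 0$)
$E{\left(X,p \right)} = \frac{2 p}{X}$ ($E{\left(X,p \right)} = \frac{p + p}{X + 0} = \frac{2 p}{X}$)
$E{\left(-3,7 \right)} F{\left(3,12 \right)} - 151 = 2 \cdot 7 \frac{1}{-3} \sqrt{3^{2} + 12^{2}} - 151 = 2 \cdot 7 \left(- \frac{1}{3}\right) \sqrt{9 + 144} - 151 = - \frac{14 \sqrt{153}}{3} - 151 = - \frac{14 \cdot 3 \sqrt{17}}{3} - 151 = - 14 \sqrt{17} - 151 = -151 - 14 \sqrt{17}$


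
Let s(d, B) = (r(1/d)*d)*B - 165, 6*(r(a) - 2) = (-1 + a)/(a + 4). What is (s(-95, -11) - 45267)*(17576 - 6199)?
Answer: -187075856426/379 ≈ -4.9360e+8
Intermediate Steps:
r(a) = 2 + (-1 + a)/(6*(4 + a)) (r(a) = 2 + ((-1 + a)/(a + 4))/6 = 2 + ((-1 + a)/(4 + a))/6 = 2 + (-1 + a)/(6*(4 + a)))
s(d, B) = -165 + B*d*(47 + 13/d)/(6*(4 + 1/d)) (s(d, B) = (((47 + 13/d)/(6*(4 + 1/d)))*d)*B - 165 = (d*(47 + 13/d)/(6*(4 + 1/d)))*B - 165 = B*d*(47 + 13/d)/(6*(4 + 1/d)) - 165 = -165 + B*d*(47 + 13/d)/(6*(4 + 1/d)))
(s(-95, -11) - 45267)*(17576 - 6199) = ((-990 - 3960*(-95) - 11*(-95)*(13 + 47*(-95)))/(6*(1 + 4*(-95))) - 45267)*(17576 - 6199) = ((-990 + 376200 - 11*(-95)*(13 - 4465))/(6*(1 - 380)) - 45267)*11377 = ((⅙)*(-990 + 376200 - 11*(-95)*(-4452))/(-379) - 45267)*11377 = ((⅙)*(-1/379)*(-990 + 376200 - 4652340) - 45267)*11377 = ((⅙)*(-1/379)*(-4277130) - 45267)*11377 = (712855/379 - 45267)*11377 = -16443338/379*11377 = -187075856426/379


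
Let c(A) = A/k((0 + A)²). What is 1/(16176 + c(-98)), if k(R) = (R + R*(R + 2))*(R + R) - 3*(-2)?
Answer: 886119091315/14333862421111391 ≈ 6.1820e-5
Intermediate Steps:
k(R) = 6 + 2*R*(R + R*(2 + R)) (k(R) = (R + R*(2 + R))*(2*R) + 6 = 2*R*(R + R*(2 + R)) + 6 = 6 + 2*R*(R + R*(2 + R)))
c(A) = A/(6 + 2*A⁶ + 6*A⁴) (c(A) = A/(6 + 2*((0 + A)²)³ + 6*((0 + A)²)²) = A/(6 + 2*(A²)³ + 6*(A²)²) = A/(6 + 2*A⁶ + 6*A⁴))
1/(16176 + c(-98)) = 1/(16176 + (½)*(-98)/(3 + (-98)⁶ + 3*(-98)⁴)) = 1/(16176 + (½)*(-98)/(3 + 885842380864 + 3*92236816)) = 1/(16176 + (½)*(-98)/(3 + 885842380864 + 276710448)) = 1/(16176 + (½)*(-98)/886119091315) = 1/(16176 + (½)*(-98)*(1/886119091315)) = 1/(16176 - 49/886119091315) = 1/(14333862421111391/886119091315) = 886119091315/14333862421111391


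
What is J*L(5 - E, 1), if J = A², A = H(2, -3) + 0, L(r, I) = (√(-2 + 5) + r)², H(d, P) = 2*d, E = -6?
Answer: 1984 + 352*√3 ≈ 2593.7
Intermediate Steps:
L(r, I) = (r + √3)² (L(r, I) = (√3 + r)² = (r + √3)²)
A = 4 (A = 2*2 + 0 = 4 + 0 = 4)
J = 16 (J = 4² = 16)
J*L(5 - E, 1) = 16*((5 - 1*(-6)) + √3)² = 16*((5 + 6) + √3)² = 16*(11 + √3)²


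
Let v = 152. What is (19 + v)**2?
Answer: 29241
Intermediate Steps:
(19 + v)**2 = (19 + 152)**2 = 171**2 = 29241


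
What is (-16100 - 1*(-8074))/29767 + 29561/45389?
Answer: 515650173/1351094363 ≈ 0.38165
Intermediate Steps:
(-16100 - 1*(-8074))/29767 + 29561/45389 = (-16100 + 8074)*(1/29767) + 29561*(1/45389) = -8026*1/29767 + 29561/45389 = -8026/29767 + 29561/45389 = 515650173/1351094363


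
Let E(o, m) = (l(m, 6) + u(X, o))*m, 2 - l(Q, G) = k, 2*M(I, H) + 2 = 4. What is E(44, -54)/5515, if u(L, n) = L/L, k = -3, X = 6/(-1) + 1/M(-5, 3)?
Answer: -324/5515 ≈ -0.058749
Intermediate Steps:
M(I, H) = 1 (M(I, H) = -1 + (½)*4 = -1 + 2 = 1)
X = -5 (X = 6/(-1) + 1/1 = 6*(-1) + 1*1 = -6 + 1 = -5)
l(Q, G) = 5 (l(Q, G) = 2 - 1*(-3) = 2 + 3 = 5)
u(L, n) = 1
E(o, m) = 6*m (E(o, m) = (5 + 1)*m = 6*m)
E(44, -54)/5515 = (6*(-54))/5515 = -324*1/5515 = -324/5515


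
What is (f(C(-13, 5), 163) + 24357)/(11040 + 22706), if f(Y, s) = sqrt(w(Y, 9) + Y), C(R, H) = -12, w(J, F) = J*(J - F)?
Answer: 24357/33746 + 2*sqrt(15)/16873 ≈ 0.72223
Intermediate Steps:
f(Y, s) = sqrt(Y + Y*(-9 + Y)) (f(Y, s) = sqrt(Y*(Y - 1*9) + Y) = sqrt(Y*(Y - 9) + Y) = sqrt(Y*(-9 + Y) + Y) = sqrt(Y + Y*(-9 + Y)))
(f(C(-13, 5), 163) + 24357)/(11040 + 22706) = (sqrt(-12*(-8 - 12)) + 24357)/(11040 + 22706) = (sqrt(-12*(-20)) + 24357)/33746 = (sqrt(240) + 24357)*(1/33746) = (4*sqrt(15) + 24357)*(1/33746) = (24357 + 4*sqrt(15))*(1/33746) = 24357/33746 + 2*sqrt(15)/16873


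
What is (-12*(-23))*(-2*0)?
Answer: 0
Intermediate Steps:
(-12*(-23))*(-2*0) = 276*0 = 0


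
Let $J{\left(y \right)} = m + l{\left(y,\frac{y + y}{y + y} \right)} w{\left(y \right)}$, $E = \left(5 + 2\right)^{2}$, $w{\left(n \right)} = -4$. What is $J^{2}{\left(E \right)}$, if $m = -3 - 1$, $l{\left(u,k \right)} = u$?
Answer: $40000$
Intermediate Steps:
$m = -4$
$E = 49$ ($E = 7^{2} = 49$)
$J{\left(y \right)} = -4 - 4 y$ ($J{\left(y \right)} = -4 + y \left(-4\right) = -4 - 4 y$)
$J^{2}{\left(E \right)} = \left(-4 - 196\right)^{2} = \left(-200\right)^{2} = 40000$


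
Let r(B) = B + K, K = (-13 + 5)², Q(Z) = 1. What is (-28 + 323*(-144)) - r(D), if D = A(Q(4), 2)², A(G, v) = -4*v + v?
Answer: -46640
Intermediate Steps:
K = 64 (K = (-8)² = 64)
A(G, v) = -3*v
D = 36 (D = (-3*2)² = (-6)² = 36)
r(B) = 64 + B (r(B) = B + 64 = 64 + B)
(-28 + 323*(-144)) - r(D) = (-28 + 323*(-144)) - (64 + 36) = (-28 - 46512) - 1*100 = -46540 - 100 = -46640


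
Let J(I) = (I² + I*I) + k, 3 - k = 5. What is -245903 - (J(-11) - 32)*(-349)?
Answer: -173311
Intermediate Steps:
k = -2 (k = 3 - 1*5 = 3 - 5 = -2)
J(I) = -2 + 2*I² (J(I) = (I² + I*I) - 2 = (I² + I²) - 2 = 2*I² - 2 = -2 + 2*I²)
-245903 - (J(-11) - 32)*(-349) = -245903 - ((-2 + 2*(-11)²) - 32)*(-349) = -245903 - ((-2 + 2*121) - 32)*(-349) = -245903 - ((-2 + 242) - 32)*(-349) = -245903 - (240 - 32)*(-349) = -245903 - 208*(-349) = -245903 - 1*(-72592) = -245903 + 72592 = -173311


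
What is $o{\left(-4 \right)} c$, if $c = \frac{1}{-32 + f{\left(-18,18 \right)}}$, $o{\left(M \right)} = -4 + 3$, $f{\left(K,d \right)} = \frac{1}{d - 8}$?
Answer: $\frac{10}{319} \approx 0.031348$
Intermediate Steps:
$f{\left(K,d \right)} = \frac{1}{-8 + d}$
$o{\left(M \right)} = -1$
$c = - \frac{10}{319}$ ($c = \frac{1}{-32 + \frac{1}{-8 + 18}} = \frac{1}{-32 + \frac{1}{10}} = \frac{1}{- \frac{319}{10}} = - \frac{10}{319} \approx -0.031348$)
$o{\left(-4 \right)} c = \left(-1\right) \left(- \frac{10}{319}\right) = \frac{10}{319}$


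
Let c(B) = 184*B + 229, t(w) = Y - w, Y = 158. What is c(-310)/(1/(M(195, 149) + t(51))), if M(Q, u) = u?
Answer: -14543616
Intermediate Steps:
t(w) = 158 - w
c(B) = 229 + 184*B
c(-310)/(1/(M(195, 149) + t(51))) = (229 + 184*(-310))/(1/(149 + (158 - 1*51))) = (229 - 57040)/(1/(149 + (158 - 51))) = -56811/(1/(149 + 107)) = -56811/(1/256) = -56811/1/256 = -56811*256 = -14543616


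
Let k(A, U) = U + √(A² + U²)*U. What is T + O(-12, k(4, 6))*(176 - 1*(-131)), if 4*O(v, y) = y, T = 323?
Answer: 1567/2 + 921*√13 ≈ 4104.2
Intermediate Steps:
k(A, U) = U + U*√(A² + U²)
O(v, y) = y/4
T + O(-12, k(4, 6))*(176 - 1*(-131)) = 323 + ((6*(1 + √(4² + 6²)))/4)*(176 - 1*(-131)) = 323 + ((6*(1 + √(16 + 36)))/4)*(176 + 131) = 323 + ((6*(1 + √52))/4)*307 = 323 + ((6*(1 + 2*√13))/4)*307 = 323 + ((6 + 12*√13)/4)*307 = 323 + (3/2 + 3*√13)*307 = 323 + (921/2 + 921*√13) = 1567/2 + 921*√13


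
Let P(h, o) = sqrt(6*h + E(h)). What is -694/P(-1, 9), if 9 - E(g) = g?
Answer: -347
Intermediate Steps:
E(g) = 9 - g
P(h, o) = sqrt(9 + 5*h) (P(h, o) = sqrt(6*h + (9 - h)) = sqrt(9 + 5*h))
-694/P(-1, 9) = -694/sqrt(9 + 5*(-1)) = -694/sqrt(9 - 5) = -694/(sqrt(4)) = -694/2 = -694*1/2 = -347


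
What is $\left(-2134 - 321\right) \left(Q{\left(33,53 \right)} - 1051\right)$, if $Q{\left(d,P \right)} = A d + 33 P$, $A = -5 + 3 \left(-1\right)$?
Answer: $-1065470$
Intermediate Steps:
$A = -8$ ($A = -5 - 3 = -8$)
$Q{\left(d,P \right)} = - 8 d + 33 P$
$\left(-2134 - 321\right) \left(Q{\left(33,53 \right)} - 1051\right) = \left(-2134 - 321\right) \left(\left(\left(-8\right) 33 + 33 \cdot 53\right) - 1051\right) = - 2455 \left(\left(-264 + 1749\right) - 1051\right) = - 2455 \left(1485 - 1051\right) = \left(-2455\right) 434 = -1065470$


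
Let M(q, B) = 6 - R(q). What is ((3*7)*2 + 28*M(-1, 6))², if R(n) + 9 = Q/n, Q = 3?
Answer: 298116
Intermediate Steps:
R(n) = -9 + 3/n
M(q, B) = 15 - 3/q (M(q, B) = 6 - (-9 + 3/q) = 6 + (9 - 3/q) = 15 - 3/q)
((3*7)*2 + 28*M(-1, 6))² = ((3*7)*2 + 28*(15 - 3/(-1)))² = (21*2 + 28*(15 - 3*(-1)))² = (42 + 28*(15 + 3))² = (42 + 28*18)² = (42 + 504)² = 546² = 298116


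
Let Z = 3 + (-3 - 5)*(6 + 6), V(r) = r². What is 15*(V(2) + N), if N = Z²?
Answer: 129795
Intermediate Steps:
Z = -93 (Z = 3 - 8*12 = 3 - 96 = -93)
N = 8649 (N = (-93)² = 8649)
15*(V(2) + N) = 15*(2² + 8649) = 15*(4 + 8649) = 15*8653 = 129795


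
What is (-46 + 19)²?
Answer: 729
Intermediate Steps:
(-46 + 19)² = (-27)² = 729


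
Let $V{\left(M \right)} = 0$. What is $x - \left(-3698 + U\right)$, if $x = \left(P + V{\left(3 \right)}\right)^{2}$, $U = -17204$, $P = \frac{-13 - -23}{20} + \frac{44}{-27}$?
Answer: $\frac{60953953}{2916} \approx 20903.0$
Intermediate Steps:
$P = - \frac{61}{54}$ ($P = \left(-13 + 23\right) \frac{1}{20} + 44 \left(- \frac{1}{27}\right) = 10 \cdot \frac{1}{20} - \frac{44}{27} = \frac{1}{2} - \frac{44}{27} = - \frac{61}{54} \approx -1.1296$)
$x = \frac{3721}{2916}$ ($x = \left(- \frac{61}{54} + 0\right)^{2} = \left(- \frac{61}{54}\right)^{2} = \frac{3721}{2916} \approx 1.2761$)
$x - \left(-3698 + U\right) = \frac{3721}{2916} - \left(-3698 - 17204\right) = \frac{3721}{2916} - -20902 = \frac{3721}{2916} + 20902 = \frac{60953953}{2916}$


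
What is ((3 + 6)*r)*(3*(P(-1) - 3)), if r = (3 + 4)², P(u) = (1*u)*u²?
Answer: -5292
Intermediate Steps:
P(u) = u³ (P(u) = u*u² = u³)
r = 49 (r = 7² = 49)
((3 + 6)*r)*(3*(P(-1) - 3)) = ((3 + 6)*49)*(3*((-1)³ - 3)) = (9*49)*(3*(-1 - 3)) = 441*(3*(-4)) = 441*(-12) = -5292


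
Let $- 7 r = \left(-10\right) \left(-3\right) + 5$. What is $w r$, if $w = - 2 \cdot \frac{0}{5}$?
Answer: $0$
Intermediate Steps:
$r = -5$ ($r = - \frac{\left(-10\right) \left(-3\right) + 5}{7} = - \frac{30 + 5}{7} = \left(- \frac{1}{7}\right) 35 = -5$)
$w = 0$ ($w = - 2 \cdot 0 \cdot \frac{1}{5} = \left(-2\right) 0 = 0$)
$w r = 0 \left(-5\right) = 0$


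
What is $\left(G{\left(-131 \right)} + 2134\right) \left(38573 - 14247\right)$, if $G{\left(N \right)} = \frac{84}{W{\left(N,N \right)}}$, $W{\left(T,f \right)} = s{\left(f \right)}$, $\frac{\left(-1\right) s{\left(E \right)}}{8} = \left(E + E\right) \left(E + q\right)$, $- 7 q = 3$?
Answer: $\frac{12512790523399}{241040} \approx 5.1912 \cdot 10^{7}$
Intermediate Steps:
$q = - \frac{3}{7}$ ($q = \left(- \frac{1}{7}\right) 3 = - \frac{3}{7} \approx -0.42857$)
$s{\left(E \right)} = - 16 E \left(- \frac{3}{7} + E\right)$ ($s{\left(E \right)} = - 8 \left(E + E\right) \left(E - \frac{3}{7}\right) = - 8 \cdot 2 E \left(- \frac{3}{7} + E\right) = - 16 E \left(- \frac{3}{7} + E\right)$)
$W{\left(T,f \right)} = \frac{16 f \left(3 - 7 f\right)}{7}$
$G{\left(N \right)} = \frac{147}{4 N \left(3 - 7 N\right)}$ ($G{\left(N \right)} = \frac{84}{\frac{16}{7} N \left(3 - 7 N\right)} = 84 \frac{7}{16 N \left(3 - 7 N\right)} = \frac{147}{4 N \left(3 - 7 N\right)}$)
$\left(G{\left(-131 \right)} + 2134\right) \left(38573 - 14247\right) = \left(- \frac{147}{4 \left(-131\right) \left(-3 + 7 \left(-131\right)\right)} + 2134\right) \left(38573 - 14247\right) = \left(\left(- \frac{147}{4}\right) \left(- \frac{1}{131}\right) \frac{1}{-3 - 917} + 2134\right) 24326 = \left(\left(- \frac{147}{4}\right) \left(- \frac{1}{131}\right) \frac{1}{-920} + 2134\right) 24326 = \left(\left(- \frac{147}{4}\right) \left(- \frac{1}{131}\right) \left(- \frac{1}{920}\right) + 2134\right) 24326 = \left(- \frac{147}{482080} + 2134\right) 24326 = \frac{1028758573}{482080} \cdot 24326 = \frac{12512790523399}{241040}$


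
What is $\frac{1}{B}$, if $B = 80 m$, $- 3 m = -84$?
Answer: $\frac{1}{2240} \approx 0.00044643$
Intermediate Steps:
$m = 28$ ($m = \left(- \frac{1}{3}\right) \left(-84\right) = 28$)
$B = 2240$ ($B = 80 \cdot 28 = 2240$)
$\frac{1}{B} = \frac{1}{2240}$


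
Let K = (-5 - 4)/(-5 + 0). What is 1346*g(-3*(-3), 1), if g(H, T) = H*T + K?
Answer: 72684/5 ≈ 14537.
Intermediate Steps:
K = 9/5 (K = -9/(-5) = -9*(-⅕) = 9/5 ≈ 1.8000)
g(H, T) = 9/5 + H*T (g(H, T) = H*T + 9/5 = 9/5 + H*T)
1346*g(-3*(-3), 1) = 1346*(9/5 - 3*(-3)*1) = 1346*(9/5 + 9*1) = 1346*(9/5 + 9) = 1346*(54/5) = 72684/5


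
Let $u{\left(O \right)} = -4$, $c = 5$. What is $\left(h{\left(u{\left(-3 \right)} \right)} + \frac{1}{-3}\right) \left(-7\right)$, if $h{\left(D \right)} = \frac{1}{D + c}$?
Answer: $- \frac{14}{3} \approx -4.6667$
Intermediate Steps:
$h{\left(D \right)} = \frac{1}{5 + D}$ ($h{\left(D \right)} = \frac{1}{D + 5} = \frac{1}{5 + D}$)
$\left(h{\left(u{\left(-3 \right)} \right)} + \frac{1}{-3}\right) \left(-7\right) = \left(\frac{1}{5 - 4} + \frac{1}{-3}\right) \left(-7\right) = \left(1^{-1} - \frac{1}{3}\right) \left(-7\right) = \left(1 - \frac{1}{3}\right) \left(-7\right) = \frac{2}{3} \left(-7\right) = - \frac{14}{3}$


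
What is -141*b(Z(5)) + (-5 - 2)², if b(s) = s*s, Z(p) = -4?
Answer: -2207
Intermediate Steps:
b(s) = s²
-141*b(Z(5)) + (-5 - 2)² = -141*(-4)² + (-5 - 2)² = -141*16 + (-7)² = -2256 + 49 = -2207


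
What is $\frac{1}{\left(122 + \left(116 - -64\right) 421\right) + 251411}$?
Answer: $\frac{1}{327313} \approx 3.0552 \cdot 10^{-6}$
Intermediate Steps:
$\frac{1}{\left(122 + \left(116 - -64\right) 421\right) + 251411} = \frac{1}{\left(122 + \left(116 + 64\right) 421\right) + 251411} = \frac{1}{\left(122 + 180 \cdot 421\right) + 251411} = \frac{1}{\left(122 + 75780\right) + 251411} = \frac{1}{75902 + 251411} = \frac{1}{327313}$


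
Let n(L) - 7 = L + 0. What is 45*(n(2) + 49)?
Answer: 2610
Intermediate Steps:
n(L) = 7 + L (n(L) = 7 + (L + 0) = 7 + L)
45*(n(2) + 49) = 45*((7 + 2) + 49) = 45*(9 + 49) = 45*58 = 2610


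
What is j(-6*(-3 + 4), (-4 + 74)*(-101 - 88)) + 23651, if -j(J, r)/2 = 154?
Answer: 23343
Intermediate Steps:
j(J, r) = -308 (j(J, r) = -2*154 = -308)
j(-6*(-3 + 4), (-4 + 74)*(-101 - 88)) + 23651 = -308 + 23651 = 23343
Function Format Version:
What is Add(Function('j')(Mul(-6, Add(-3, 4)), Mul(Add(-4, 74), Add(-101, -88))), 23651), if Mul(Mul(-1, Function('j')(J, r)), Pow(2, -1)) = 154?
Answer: 23343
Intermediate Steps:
Function('j')(J, r) = -308 (Function('j')(J, r) = Mul(-2, 154) = -308)
Add(Function('j')(Mul(-6, Add(-3, 4)), Mul(Add(-4, 74), Add(-101, -88))), 23651) = Add(-308, 23651) = 23343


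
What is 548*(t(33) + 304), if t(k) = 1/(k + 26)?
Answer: 9829476/59 ≈ 1.6660e+5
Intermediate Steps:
t(k) = 1/(26 + k)
548*(t(33) + 304) = 548*(1/(26 + 33) + 304) = 548*(1/59 + 304) = 548*(17937/59) = 9829476/59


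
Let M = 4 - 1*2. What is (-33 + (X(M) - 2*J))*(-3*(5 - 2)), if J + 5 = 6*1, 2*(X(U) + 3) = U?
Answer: 333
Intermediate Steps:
M = 2 (M = 4 - 2 = 2)
X(U) = -3 + U/2
J = 1 (J = -5 + 6*1 = -5 + 6 = 1)
(-33 + (X(M) - 2*J))*(-3*(5 - 2)) = (-33 + ((-3 + (½)*2) - 2*1))*(-3*(5 - 2)) = (-33 + ((-3 + 1) - 2))*(-3*3) = (-33 + (-2 - 2))*(-9) = (-33 - 4)*(-9) = -37*(-9) = 333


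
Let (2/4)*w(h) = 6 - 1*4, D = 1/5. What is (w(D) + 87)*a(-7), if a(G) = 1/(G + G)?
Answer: -13/2 ≈ -6.5000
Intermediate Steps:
D = 1/5 ≈ 0.20000
w(h) = 4 (w(h) = 2*(6 - 1*4) = 2*(6 - 4) = 2*2 = 4)
a(G) = 1/(2*G)
(w(D) + 87)*a(-7) = (4 + 87)*((1/2)/(-7)) = 91*((1/2)*(-1/7)) = 91*(-1/14) = -13/2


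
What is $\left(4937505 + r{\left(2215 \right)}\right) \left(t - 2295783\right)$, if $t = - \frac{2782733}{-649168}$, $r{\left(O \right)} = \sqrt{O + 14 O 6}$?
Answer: $- \frac{7358591201047191555}{649168} - \frac{7451730379055 \sqrt{7531}}{649168} \approx -1.1336 \cdot 10^{13}$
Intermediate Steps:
$r{\left(O \right)} = \sqrt{85} \sqrt{O}$ ($r{\left(O \right)} = \sqrt{O + 84 O} = \sqrt{85 O} = \sqrt{85} \sqrt{O}$)
$t = \frac{2782733}{649168}$ ($t = \left(-2782733\right) \left(- \frac{1}{649168}\right) = \frac{2782733}{649168} \approx 4.2866$)
$\left(4937505 + r{\left(2215 \right)}\right) \left(t - 2295783\right) = \left(4937505 + \sqrt{85} \sqrt{2215}\right) \left(\frac{2782733}{649168} - 2295783\right) = \left(4937505 + 5 \sqrt{7531}\right) \left(- \frac{1490346075811}{649168}\right) = - \frac{7358591201047191555}{649168} - \frac{7451730379055 \sqrt{7531}}{649168}$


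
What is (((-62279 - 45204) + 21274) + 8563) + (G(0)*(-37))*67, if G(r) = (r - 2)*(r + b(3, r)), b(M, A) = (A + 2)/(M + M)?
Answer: -227980/3 ≈ -75993.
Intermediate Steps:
b(M, A) = (2 + A)/(2*M) (b(M, A) = (2 + A)/((2*M)) = (2 + A)*(1/(2*M)) = (2 + A)/(2*M))
G(r) = (-2 + r)*(⅓ + 7*r/6) (G(r) = (r - 2)*(r + (½)*(2 + r)/3) = (-2 + r)*(r + (½)*(⅓)*(2 + r)) = (-2 + r)*(r + (⅓ + r/6)) = (-2 + r)*(⅓ + 7*r/6))
(((-62279 - 45204) + 21274) + 8563) + (G(0)*(-37))*67 = (((-62279 - 45204) + 21274) + 8563) + ((-⅔ - 2*0 + (7/6)*0²)*(-37))*67 = ((-107483 + 21274) + 8563) + ((-⅔ + 0 + (7/6)*0)*(-37))*67 = (-86209 + 8563) + ((-⅔ + 0 + 0)*(-37))*67 = -77646 - ⅔*(-37)*67 = -77646 + (74/3)*67 = -77646 + 4958/3 = -227980/3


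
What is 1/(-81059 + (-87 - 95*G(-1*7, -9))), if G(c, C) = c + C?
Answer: -1/79626 ≈ -1.2559e-5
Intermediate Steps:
G(c, C) = C + c
1/(-81059 + (-87 - 95*G(-1*7, -9))) = 1/(-81059 + (-87 - 95*(-9 - 1*7))) = 1/(-81059 + (-87 - 95*(-9 - 7))) = 1/(-81059 + (-87 - 95*(-16))) = 1/(-81059 + (-87 + 1520)) = 1/(-81059 + 1433) = 1/(-79626) = -1/79626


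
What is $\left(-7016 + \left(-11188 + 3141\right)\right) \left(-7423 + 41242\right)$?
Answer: $-509415597$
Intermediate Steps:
$\left(-7016 + \left(-11188 + 3141\right)\right) \left(-7423 + 41242\right) = \left(-7016 - 8047\right) 33819 = \left(-15063\right) 33819 = -509415597$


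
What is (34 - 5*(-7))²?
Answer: 4761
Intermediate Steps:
(34 - 5*(-7))² = (34 + 35)² = 69² = 4761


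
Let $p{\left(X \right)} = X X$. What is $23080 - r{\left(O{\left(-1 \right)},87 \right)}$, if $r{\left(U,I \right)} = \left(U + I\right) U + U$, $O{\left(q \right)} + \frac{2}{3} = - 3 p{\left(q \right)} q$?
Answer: $\frac{205823}{9} \approx 22869.0$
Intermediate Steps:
$p{\left(X \right)} = X^{2}$
$O{\left(q \right)} = - \frac{2}{3} - 3 q^{3}$ ($O{\left(q \right)} = - \frac{2}{3} - 3 q^{2} q = - \frac{2}{3} - 3 q^{3}$)
$r{\left(U,I \right)} = U + U \left(I + U\right)$ ($r{\left(U,I \right)} = \left(I + U\right) U + U = U \left(I + U\right) + U = U + U \left(I + U\right)$)
$23080 - r{\left(O{\left(-1 \right)},87 \right)} = 23080 - \left(- \frac{2}{3} - 3 \left(-1\right)^{3}\right) \left(1 + 87 - \left(\frac{2}{3} + 3 \left(-1\right)^{3}\right)\right) = 23080 - \left(- \frac{2}{3} - -3\right) \left(1 + 87 - - \frac{7}{3}\right) = 23080 - \left(- \frac{2}{3} + 3\right) \left(1 + 87 + \left(- \frac{2}{3} + 3\right)\right) = 23080 - \frac{7 \left(1 + 87 + \frac{7}{3}\right)}{3} = 23080 - \frac{7}{3} \cdot \frac{271}{3} = 23080 - \frac{1897}{9} = \frac{205823}{9}$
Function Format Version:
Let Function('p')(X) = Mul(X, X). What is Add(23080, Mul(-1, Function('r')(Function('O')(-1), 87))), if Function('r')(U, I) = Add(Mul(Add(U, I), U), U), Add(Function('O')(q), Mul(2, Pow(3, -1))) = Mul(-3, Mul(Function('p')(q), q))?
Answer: Rational(205823, 9) ≈ 22869.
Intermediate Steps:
Function('p')(X) = Pow(X, 2)
Function('O')(q) = Add(Rational(-2, 3), Mul(-3, Pow(q, 3))) (Function('O')(q) = Add(Rational(-2, 3), Mul(-3, Mul(Pow(q, 2), q))) = Add(Rational(-2, 3), Mul(-3, Pow(q, 3))))
Function('r')(U, I) = Add(U, Mul(U, Add(I, U))) (Function('r')(U, I) = Add(Mul(Add(I, U), U), U) = Add(Mul(U, Add(I, U)), U) = Add(U, Mul(U, Add(I, U))))
Add(23080, Mul(-1, Function('r')(Function('O')(-1), 87))) = Add(23080, Mul(-1, Mul(Add(Rational(-2, 3), Mul(-3, Pow(-1, 3))), Add(1, 87, Add(Rational(-2, 3), Mul(-3, Pow(-1, 3))))))) = Add(23080, Mul(-1, Mul(Add(Rational(-2, 3), Mul(-3, -1)), Add(1, 87, Add(Rational(-2, 3), Mul(-3, -1)))))) = Add(23080, Mul(-1, Mul(Add(Rational(-2, 3), 3), Add(1, 87, Add(Rational(-2, 3), 3))))) = Add(23080, Mul(-1, Mul(Rational(7, 3), Add(1, 87, Rational(7, 3))))) = Add(23080, Mul(-1, Mul(Rational(7, 3), Rational(271, 3)))) = Add(23080, Mul(-1, Rational(1897, 9))) = Add(23080, Rational(-1897, 9)) = Rational(205823, 9)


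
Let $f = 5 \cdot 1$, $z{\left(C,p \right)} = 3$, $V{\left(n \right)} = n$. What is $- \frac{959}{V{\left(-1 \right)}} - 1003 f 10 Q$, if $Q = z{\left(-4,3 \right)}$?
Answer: $-149491$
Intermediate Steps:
$Q = 3$
$f = 5$
$- \frac{959}{V{\left(-1 \right)}} - 1003 f 10 Q = - \frac{959}{-1} - 1003 \cdot 5 \cdot 10 \cdot 3 = \left(-959\right) \left(-1\right) - 1003 \cdot 50 \cdot 3 = 959 - 150450 = -149491$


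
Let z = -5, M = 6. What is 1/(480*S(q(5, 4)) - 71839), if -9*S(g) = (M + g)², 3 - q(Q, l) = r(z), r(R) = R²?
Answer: -3/256477 ≈ -1.1697e-5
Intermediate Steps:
q(Q, l) = -22 (q(Q, l) = 3 - 1*(-5)² = 3 - 1*25 = 3 - 25 = -22)
S(g) = -(6 + g)²/9
1/(480*S(q(5, 4)) - 71839) = 1/(480*(-(6 - 22)²/9) - 71839) = 1/(480*(-⅑*(-16)²) - 71839) = 1/(480*(-⅑*256) - 71839) = 1/(480*(-256/9) - 71839) = 1/(-40960/3 - 71839) = 1/(-256477/3) = -3/256477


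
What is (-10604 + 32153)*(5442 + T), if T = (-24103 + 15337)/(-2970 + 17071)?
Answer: 1653430548924/14101 ≈ 1.1726e+8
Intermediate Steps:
T = -8766/14101 ≈ -0.62166
(-10604 + 32153)*(5442 + T) = (-10604 + 32153)*(5442 - 8766/14101) = 21549*(76728876/14101) = 1653430548924/14101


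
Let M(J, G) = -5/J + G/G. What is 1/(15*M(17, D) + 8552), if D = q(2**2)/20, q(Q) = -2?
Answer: 17/145564 ≈ 0.00011679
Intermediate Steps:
D = -1/10 (D = -2/20 = -2*1/20 = -1/10 ≈ -0.10000)
M(J, G) = 1 - 5/J (M(J, G) = -5/J + 1 = 1 - 5/J)
1/(15*M(17, D) + 8552) = 1/(15*((-5 + 17)/17) + 8552) = 1/(15*((1/17)*12) + 8552) = 1/(15*(12/17) + 8552) = 1/(180/17 + 8552) = 1/(145564/17) = 17/145564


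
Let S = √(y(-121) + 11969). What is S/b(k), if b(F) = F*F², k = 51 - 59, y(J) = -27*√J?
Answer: -√(11969 - 297*I)/512 ≈ -0.21369 + 0.0026509*I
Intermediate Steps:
k = -8
b(F) = F³
S = √(11969 - 297*I) (S = √(-297*I + 11969) = √(11969 - 297*I) ≈ 109.41 - 1.357*I)
S/b(k) = √(11969 - 297*I)/((-8)³) = √(11969 - 297*I)/(-512) = √(11969 - 297*I)*(-1/512) = -√(11969 - 297*I)/512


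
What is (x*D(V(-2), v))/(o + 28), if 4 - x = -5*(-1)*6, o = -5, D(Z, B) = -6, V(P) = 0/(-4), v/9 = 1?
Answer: 156/23 ≈ 6.7826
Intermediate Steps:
v = 9 (v = 9*1 = 9)
V(P) = 0 (V(P) = 0*(-¼) = 0)
x = -26 (x = 4 - (-5*(-1))*6 = 4 - 5*6 = 4 - 1*30 = 4 - 30 = -26)
(x*D(V(-2), v))/(o + 28) = (-26*(-6))/(-5 + 28) = 156/23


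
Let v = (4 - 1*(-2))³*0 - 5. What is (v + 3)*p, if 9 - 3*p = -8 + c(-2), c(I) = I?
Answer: -38/3 ≈ -12.667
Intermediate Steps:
p = 19/3 (p = 3 - (-8 - 2)/3 = 3 - ⅓*(-10) = 3 + 10/3 = 19/3 ≈ 6.3333)
v = -5 (v = (4 + 2)³*0 - 5 = 6³*0 - 5 = 216*0 - 5 = 0 - 5 = -5)
(v + 3)*p = (-5 + 3)*(19/3) = -2*19/3 = -38/3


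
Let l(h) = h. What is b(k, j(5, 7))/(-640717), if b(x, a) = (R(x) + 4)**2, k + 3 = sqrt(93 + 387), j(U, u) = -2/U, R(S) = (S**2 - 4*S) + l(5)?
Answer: -308100/640717 + 40800*sqrt(30)/640717 ≈ -0.13209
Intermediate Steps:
R(S) = 5 + S**2 - 4*S (R(S) = (S**2 - 4*S) + 5 = 5 + S**2 - 4*S)
k = -3 + 4*sqrt(30) (k = -3 + sqrt(93 + 387) = -3 + sqrt(480) = -3 + 4*sqrt(30) ≈ 18.909)
b(x, a) = (9 + x**2 - 4*x)**2 (b(x, a) = ((5 + x**2 - 4*x) + 4)**2 = (9 + x**2 - 4*x)**2)
b(k, j(5, 7))/(-640717) = (9 + (-3 + 4*sqrt(30))**2 - 4*(-3 + 4*sqrt(30)))**2/(-640717) = (9 + (-3 + 4*sqrt(30))**2 + (12 - 16*sqrt(30)))**2*(-1/640717) = (21 + (-3 + 4*sqrt(30))**2 - 16*sqrt(30))**2*(-1/640717) = -(21 + (-3 + 4*sqrt(30))**2 - 16*sqrt(30))**2/640717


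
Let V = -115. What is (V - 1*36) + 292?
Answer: 141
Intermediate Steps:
(V - 1*36) + 292 = (-115 - 1*36) + 292 = (-115 - 36) + 292 = -151 + 292 = 141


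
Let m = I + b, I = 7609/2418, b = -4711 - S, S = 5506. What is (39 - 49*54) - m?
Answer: 18393371/2418 ≈ 7606.9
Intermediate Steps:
b = -10217 (b = -4711 - 1*5506 = -4711 - 5506 = -10217)
I = 7609/2418 (I = 7609*(1/2418) = 7609/2418 ≈ 3.1468)
m = -24697097/2418 (m = 7609/2418 - 10217 = -24697097/2418 ≈ -10214.)
(39 - 49*54) - m = (39 - 49*54) - 1*(-24697097/2418) = (39 - 2646) + 24697097/2418 = -2607 + 24697097/2418 = 18393371/2418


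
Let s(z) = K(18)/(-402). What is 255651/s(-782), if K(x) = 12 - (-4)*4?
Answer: -51385851/14 ≈ -3.6704e+6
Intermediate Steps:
K(x) = 28 (K(x) = 12 - 1*(-16) = 12 + 16 = 28)
s(z) = -14/201 (s(z) = 28/(-402) = 28*(-1/402) = -14/201)
255651/s(-782) = 255651/(-14/201) = 255651*(-201/14) = -51385851/14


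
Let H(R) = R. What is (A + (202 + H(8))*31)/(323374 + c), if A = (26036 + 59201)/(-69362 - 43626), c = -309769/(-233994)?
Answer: 86047390831071/4274781524849350 ≈ 0.020129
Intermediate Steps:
c = 309769/233994 (c = -309769*(-1/233994) = 309769/233994 ≈ 1.3238)
A = -85237/112988 (A = 85237/(-112988) = 85237*(-1/112988) = -85237/112988 ≈ -0.75439)
(A + (202 + H(8))*31)/(323374 + c) = (-85237/112988 + (202 + 8)*31)/(323374 + 309769/233994) = (-85237/112988 + 210*31)/(75667885525/233994) = (-85237/112988 + 6510)*(233994/75667885525) = (735466643/112988)*(233994/75667885525) = 86047390831071/4274781524849350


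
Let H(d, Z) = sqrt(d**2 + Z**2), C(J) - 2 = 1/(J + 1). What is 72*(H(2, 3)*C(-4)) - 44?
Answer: -44 + 120*sqrt(13) ≈ 388.67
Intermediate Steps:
C(J) = 2 + 1/(1 + J) (C(J) = 2 + 1/(J + 1) = 2 + 1/(1 + J))
H(d, Z) = sqrt(Z**2 + d**2)
72*(H(2, 3)*C(-4)) - 44 = 72*(sqrt(3**2 + 2**2)*((3 + 2*(-4))/(1 - 4))) - 44 = 72*(sqrt(9 + 4)*((3 - 8)/(-3))) - 44 = 72*(sqrt(13)*(-1/3*(-5))) - 44 = 72*(sqrt(13)*(5/3)) - 44 = 72*(5*sqrt(13)/3) - 44 = 120*sqrt(13) - 44 = -44 + 120*sqrt(13)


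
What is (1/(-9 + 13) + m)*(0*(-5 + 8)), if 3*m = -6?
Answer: 0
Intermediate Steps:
m = -2 (m = (⅓)*(-6) = -2)
(1/(-9 + 13) + m)*(0*(-5 + 8)) = (1/(-9 + 13) - 2)*(0*(-5 + 8)) = (1/4 - 2)*(0*3) = (¼ - 2)*0 = -7/4*0 = 0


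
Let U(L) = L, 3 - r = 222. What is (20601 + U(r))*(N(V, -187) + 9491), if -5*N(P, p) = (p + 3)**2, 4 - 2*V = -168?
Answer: 277174818/5 ≈ 5.5435e+7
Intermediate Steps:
V = 86 (V = 2 - 1/2*(-168) = 2 + 84 = 86)
r = -219 (r = 3 - 1*222 = 3 - 222 = -219)
N(P, p) = -(3 + p)**2/5 (N(P, p) = -(p + 3)**2/5 = -(3 + p)**2/5)
(20601 + U(r))*(N(V, -187) + 9491) = (20601 - 219)*(-(3 - 187)**2/5 + 9491) = 20382*(-1/5*(-184)**2 + 9491) = 20382*(-1/5*33856 + 9491) = 20382*(-33856/5 + 9491) = 20382*(13599/5) = 277174818/5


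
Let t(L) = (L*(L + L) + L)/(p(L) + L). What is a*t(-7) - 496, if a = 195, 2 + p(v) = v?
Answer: -25681/16 ≈ -1605.1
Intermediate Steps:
p(v) = -2 + v
t(L) = (L + 2*L²)/(-2 + 2*L) (t(L) = (L*(L + L) + L)/((-2 + L) + L) = (L*(2*L) + L)/(-2 + 2*L) = (2*L² + L)/(-2 + 2*L) = (L + 2*L²)/(-2 + 2*L))
a*t(-7) - 496 = 195*((½)*(-7)*(1 + 2*(-7))/(-1 - 7)) - 496 = 195*((½)*(-7)*(1 - 14)/(-8)) - 496 = 195*((½)*(-7)*(-⅛)*(-13)) - 496 = 195*(-91/16) - 496 = -17745/16 - 496 = -25681/16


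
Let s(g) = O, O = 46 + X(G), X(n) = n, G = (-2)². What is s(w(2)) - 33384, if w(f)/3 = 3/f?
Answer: -33334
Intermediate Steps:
G = 4
O = 50 (O = 46 + 4 = 50)
w(f) = 9/f (w(f) = 3*(3/f) = 9/f)
s(g) = 50
s(w(2)) - 33384 = 50 - 33384 = -33334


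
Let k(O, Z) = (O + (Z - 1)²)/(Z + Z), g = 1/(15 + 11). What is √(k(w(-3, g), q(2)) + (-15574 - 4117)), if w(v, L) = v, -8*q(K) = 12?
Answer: I*√708915/6 ≈ 140.33*I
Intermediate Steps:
q(K) = -3/2 (q(K) = -⅛*12 = -3/2)
g = 1/26 ≈ 0.038462
k(O, Z) = (O + (-1 + Z)²)/(2*Z) (k(O, Z) = (O + (-1 + Z)²)/((2*Z)) = (O + (-1 + Z)²)*(1/(2*Z)) = (O + (-1 + Z)²)/(2*Z))
√(k(w(-3, g), q(2)) + (-15574 - 4117)) = √((-3 + (-1 - 3/2)²)/(2*(-3/2)) + (-15574 - 4117)) = √((½)*(-⅔)*(-3 + (-5/2)²) - 19691) = √((½)*(-⅔)*(-3 + 25/4) - 19691) = √((½)*(-⅔)*(13/4) - 19691) = √(-13/12 - 19691) = √(-236305/12) = I*√708915/6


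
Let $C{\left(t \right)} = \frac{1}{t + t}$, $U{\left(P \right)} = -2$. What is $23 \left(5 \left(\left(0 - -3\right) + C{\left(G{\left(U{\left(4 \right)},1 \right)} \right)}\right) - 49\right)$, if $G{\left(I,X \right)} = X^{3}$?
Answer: $- \frac{1449}{2} \approx -724.5$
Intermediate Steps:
$C{\left(t \right)} = \frac{1}{2 t}$
$23 \left(5 \left(\left(0 - -3\right) + C{\left(G{\left(U{\left(4 \right)},1 \right)} \right)}\right) - 49\right) = 23 \left(5 \left(\left(0 - -3\right) + \frac{1}{2 \cdot 1^{3}}\right) - 49\right) = 23 \left(5 \left(\left(0 + 3\right) + \frac{1}{2 \cdot 1}\right) - 49\right) = 23 \left(5 \left(3 + \frac{1}{2} \cdot 1\right) - 49\right) = 23 \left(5 \left(3 + \frac{1}{2}\right) - 49\right) = 23 \left(5 \cdot \frac{7}{2} - 49\right) = 23 \left(\frac{35}{2} - 49\right) = 23 \left(- \frac{63}{2}\right) = - \frac{1449}{2}$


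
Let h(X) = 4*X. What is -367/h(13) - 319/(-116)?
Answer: -56/13 ≈ -4.3077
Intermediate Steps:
-367/h(13) - 319/(-116) = -367/(4*13) - 319/(-116) = -367/52 - 319*(-1/116) = -367*1/52 + 11/4 = -367/52 + 11/4 = -56/13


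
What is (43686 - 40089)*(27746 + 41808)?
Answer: 250185738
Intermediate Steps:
(43686 - 40089)*(27746 + 41808) = 3597*69554 = 250185738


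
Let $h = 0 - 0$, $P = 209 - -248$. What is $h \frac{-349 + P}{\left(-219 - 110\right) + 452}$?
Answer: $0$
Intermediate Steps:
$P = 457$ ($P = 209 + 248 = 457$)
$h = 0$ ($h = 0 + 0 = 0$)
$h \frac{-349 + P}{\left(-219 - 110\right) + 452} = 0 \frac{-349 + 457}{\left(-219 - 110\right) + 452} = 0 \frac{108}{\left(-219 - 110\right) + 452} = 0 \frac{108}{-329 + 452} = 0 \cdot \frac{108}{123} = 0 \cdot 108 \cdot \frac{1}{123} = 0 \cdot \frac{36}{41} = 0$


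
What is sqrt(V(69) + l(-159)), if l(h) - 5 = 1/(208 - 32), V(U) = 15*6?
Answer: sqrt(183931)/44 ≈ 9.7471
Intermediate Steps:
V(U) = 90
l(h) = 881/176 (l(h) = 5 + 1/(208 - 32) = 5 + 1/176 = 881/176)
sqrt(V(69) + l(-159)) = sqrt(90 + 881/176) = sqrt(16721/176) = sqrt(183931)/44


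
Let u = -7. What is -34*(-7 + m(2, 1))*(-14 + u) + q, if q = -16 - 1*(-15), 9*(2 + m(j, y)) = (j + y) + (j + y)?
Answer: -5951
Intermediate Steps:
m(j, y) = -2 + 2*j/9 + 2*y/9 (m(j, y) = -2 + ((j + y) + (j + y))/9 = -2 + (2*j + 2*y)/9 = -2 + (2*j/9 + 2*y/9) = -2 + 2*j/9 + 2*y/9)
q = -1 (q = -16 + 15 = -1)
-34*(-7 + m(2, 1))*(-14 + u) + q = -34*(-7 + (-2 + (2/9)*2 + (2/9)*1))*(-14 - 7) - 1 = -34*(-7 + (-2 + 4/9 + 2/9))*(-21) - 1 = -34*(-7 - 4/3)*(-21) - 1 = -(-850)*(-21)/3 - 1 = -34*175 - 1 = -5950 - 1 = -5951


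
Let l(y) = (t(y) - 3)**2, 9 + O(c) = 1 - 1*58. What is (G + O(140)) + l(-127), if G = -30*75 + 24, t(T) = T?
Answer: 14608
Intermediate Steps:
O(c) = -66 (O(c) = -9 + (1 - 1*58) = -9 + (1 - 58) = -9 - 57 = -66)
l(y) = (-3 + y)**2 (l(y) = (y - 3)**2 = (-3 + y)**2)
G = -2226 (G = -2250 + 24 = -2226)
(G + O(140)) + l(-127) = (-2226 - 66) + (-3 - 127)**2 = -2292 + (-130)**2 = -2292 + 16900 = 14608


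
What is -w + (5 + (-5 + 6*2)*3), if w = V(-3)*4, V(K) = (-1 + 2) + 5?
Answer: 2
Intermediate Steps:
V(K) = 6 (V(K) = 1 + 5 = 6)
w = 24 (w = 6*4 = 24)
-w + (5 + (-5 + 6*2)*3) = -1*24 + (5 + (-5 + 6*2)*3) = -24 + (5 + (-5 + 12)*3) = -24 + (5 + 7*3) = -24 + (5 + 21) = -24 + 26 = 2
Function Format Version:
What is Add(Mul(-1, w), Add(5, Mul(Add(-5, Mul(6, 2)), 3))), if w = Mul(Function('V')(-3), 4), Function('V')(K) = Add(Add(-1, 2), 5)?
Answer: 2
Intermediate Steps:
Function('V')(K) = 6 (Function('V')(K) = Add(1, 5) = 6)
w = 24 (w = Mul(6, 4) = 24)
Add(Mul(-1, w), Add(5, Mul(Add(-5, Mul(6, 2)), 3))) = Add(Mul(-1, 24), Add(5, Mul(Add(-5, Mul(6, 2)), 3))) = Add(-24, Add(5, Mul(Add(-5, 12), 3))) = Add(-24, Add(5, Mul(7, 3))) = Add(-24, Add(5, 21)) = Add(-24, 26) = 2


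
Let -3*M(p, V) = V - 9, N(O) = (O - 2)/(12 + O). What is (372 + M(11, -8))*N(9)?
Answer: 1133/9 ≈ 125.89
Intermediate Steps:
N(O) = (-2 + O)/(12 + O)
M(p, V) = 3 - V/3 (M(p, V) = -(V - 9)/3 = -(-9 + V)/3 = 3 - V/3)
(372 + M(11, -8))*N(9) = (372 + (3 - ⅓*(-8)))*((-2 + 9)/(12 + 9)) = (372 + (3 + 8/3))*(7/21) = (372 + 17/3)*((1/21)*7) = (1133/3)*(⅓) = 1133/9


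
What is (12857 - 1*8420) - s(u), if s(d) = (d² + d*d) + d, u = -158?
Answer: -45333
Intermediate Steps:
s(d) = d + 2*d² (s(d) = (d² + d²) + d = 2*d² + d = d + 2*d²)
(12857 - 1*8420) - s(u) = (12857 - 1*8420) - (-158)*(1 + 2*(-158)) = (12857 - 8420) - (-158)*(1 - 316) = 4437 - (-158)*(-315) = 4437 - 1*49770 = 4437 - 49770 = -45333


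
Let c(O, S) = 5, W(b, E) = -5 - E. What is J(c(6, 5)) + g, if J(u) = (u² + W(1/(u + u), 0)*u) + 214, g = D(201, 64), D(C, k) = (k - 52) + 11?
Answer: 237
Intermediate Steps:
D(C, k) = -41 + k (D(C, k) = (-52 + k) + 11 = -41 + k)
g = 23 (g = -41 + 64 = 23)
J(u) = 214 + u² - 5*u (J(u) = (u² + (-5 - 1*0)*u) + 214 = (u² + (-5 + 0)*u) + 214 = (u² - 5*u) + 214 = 214 + u² - 5*u)
J(c(6, 5)) + g = (214 + 5² - 5*5) + 23 = (214 + 25 - 25) + 23 = 214 + 23 = 237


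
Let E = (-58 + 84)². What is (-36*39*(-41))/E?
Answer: 1107/13 ≈ 85.154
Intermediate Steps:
E = 676 (E = 26² = 676)
(-36*39*(-41))/E = (-36*39*(-41))/676 = -1404*(-41)*(1/676) = 57564*(1/676) = 1107/13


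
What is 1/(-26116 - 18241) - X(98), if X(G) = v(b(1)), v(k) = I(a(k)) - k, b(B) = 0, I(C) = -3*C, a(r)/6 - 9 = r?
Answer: 7185833/44357 ≈ 162.00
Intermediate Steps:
a(r) = 54 + 6*r
v(k) = -162 - 19*k (v(k) = -3*(54 + 6*k) - k = (-162 - 18*k) - k = -162 - 19*k)
X(G) = -162 (X(G) = -162 - 19*0 = -162 + 0 = -162)
1/(-26116 - 18241) - X(98) = 1/(-26116 - 18241) - 1*(-162) = 1/(-44357) + 162 = -1/44357 + 162 = 7185833/44357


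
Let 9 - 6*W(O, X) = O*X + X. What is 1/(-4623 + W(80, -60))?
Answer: -2/7623 ≈ -0.00026236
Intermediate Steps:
W(O, X) = 3/2 - X/6 - O*X/6 (W(O, X) = 3/2 - (O*X + X)/6 = 3/2 - (X + O*X)/6 = 3/2 + (-X/6 - O*X/6) = 3/2 - X/6 - O*X/6)
1/(-4623 + W(80, -60)) = 1/(-4623 + (3/2 - ⅙*(-60) - ⅙*80*(-60))) = 1/(-4623 + (3/2 + 10 + 800)) = 1/(-4623 + 1623/2) = 1/(-7623/2) = -2/7623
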